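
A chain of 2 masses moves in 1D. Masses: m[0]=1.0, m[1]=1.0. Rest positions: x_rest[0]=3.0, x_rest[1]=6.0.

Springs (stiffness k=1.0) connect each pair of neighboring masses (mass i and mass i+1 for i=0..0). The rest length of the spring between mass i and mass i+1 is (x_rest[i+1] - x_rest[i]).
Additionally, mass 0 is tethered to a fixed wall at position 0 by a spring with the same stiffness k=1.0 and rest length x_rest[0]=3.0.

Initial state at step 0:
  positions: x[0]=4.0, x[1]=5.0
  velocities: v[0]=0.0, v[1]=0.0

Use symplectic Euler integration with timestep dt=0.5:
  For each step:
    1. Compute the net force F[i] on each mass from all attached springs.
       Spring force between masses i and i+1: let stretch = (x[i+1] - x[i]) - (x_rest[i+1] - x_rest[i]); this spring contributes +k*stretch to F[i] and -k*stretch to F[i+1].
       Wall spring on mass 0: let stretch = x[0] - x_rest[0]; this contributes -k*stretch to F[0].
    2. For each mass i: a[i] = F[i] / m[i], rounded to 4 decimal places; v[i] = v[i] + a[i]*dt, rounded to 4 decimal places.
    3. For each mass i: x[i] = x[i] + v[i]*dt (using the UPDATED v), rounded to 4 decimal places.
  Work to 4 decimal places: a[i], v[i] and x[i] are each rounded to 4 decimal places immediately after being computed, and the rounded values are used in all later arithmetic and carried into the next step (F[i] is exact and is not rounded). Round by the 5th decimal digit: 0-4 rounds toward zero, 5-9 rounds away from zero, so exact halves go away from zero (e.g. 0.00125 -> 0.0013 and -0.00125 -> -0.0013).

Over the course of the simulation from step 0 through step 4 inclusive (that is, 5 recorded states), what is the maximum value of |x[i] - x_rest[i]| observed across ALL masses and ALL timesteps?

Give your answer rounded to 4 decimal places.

Answer: 1.3281

Derivation:
Step 0: x=[4.0000 5.0000] v=[0.0000 0.0000]
Step 1: x=[3.2500 5.5000] v=[-1.5000 1.0000]
Step 2: x=[2.2500 6.1875] v=[-2.0000 1.3750]
Step 3: x=[1.6719 6.6407] v=[-1.1563 0.9063]
Step 4: x=[1.9180 6.6017] v=[0.4922 -0.0781]
Max displacement = 1.3281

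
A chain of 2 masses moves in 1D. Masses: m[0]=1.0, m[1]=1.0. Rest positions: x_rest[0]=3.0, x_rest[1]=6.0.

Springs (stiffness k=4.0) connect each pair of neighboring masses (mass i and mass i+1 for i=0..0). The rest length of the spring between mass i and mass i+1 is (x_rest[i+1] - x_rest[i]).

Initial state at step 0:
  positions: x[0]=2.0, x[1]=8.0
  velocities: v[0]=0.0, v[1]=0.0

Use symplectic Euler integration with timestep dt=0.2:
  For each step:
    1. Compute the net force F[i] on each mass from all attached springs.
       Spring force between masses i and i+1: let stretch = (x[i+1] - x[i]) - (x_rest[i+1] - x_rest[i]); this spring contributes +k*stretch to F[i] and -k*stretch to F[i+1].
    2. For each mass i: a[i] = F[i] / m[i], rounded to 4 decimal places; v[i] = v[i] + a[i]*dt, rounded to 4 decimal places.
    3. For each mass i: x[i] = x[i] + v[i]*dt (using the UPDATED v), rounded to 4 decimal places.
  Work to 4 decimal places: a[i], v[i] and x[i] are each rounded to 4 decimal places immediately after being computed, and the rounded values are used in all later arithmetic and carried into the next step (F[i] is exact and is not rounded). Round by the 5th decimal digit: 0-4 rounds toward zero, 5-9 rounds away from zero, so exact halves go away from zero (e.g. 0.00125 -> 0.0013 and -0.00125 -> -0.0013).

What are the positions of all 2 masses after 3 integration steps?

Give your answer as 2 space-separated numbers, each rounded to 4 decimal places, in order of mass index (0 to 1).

Answer: 4.1612 5.8388

Derivation:
Step 0: x=[2.0000 8.0000] v=[0.0000 0.0000]
Step 1: x=[2.4800 7.5200] v=[2.4000 -2.4000]
Step 2: x=[3.2864 6.7136] v=[4.0320 -4.0320]
Step 3: x=[4.1612 5.8388] v=[4.3738 -4.3738]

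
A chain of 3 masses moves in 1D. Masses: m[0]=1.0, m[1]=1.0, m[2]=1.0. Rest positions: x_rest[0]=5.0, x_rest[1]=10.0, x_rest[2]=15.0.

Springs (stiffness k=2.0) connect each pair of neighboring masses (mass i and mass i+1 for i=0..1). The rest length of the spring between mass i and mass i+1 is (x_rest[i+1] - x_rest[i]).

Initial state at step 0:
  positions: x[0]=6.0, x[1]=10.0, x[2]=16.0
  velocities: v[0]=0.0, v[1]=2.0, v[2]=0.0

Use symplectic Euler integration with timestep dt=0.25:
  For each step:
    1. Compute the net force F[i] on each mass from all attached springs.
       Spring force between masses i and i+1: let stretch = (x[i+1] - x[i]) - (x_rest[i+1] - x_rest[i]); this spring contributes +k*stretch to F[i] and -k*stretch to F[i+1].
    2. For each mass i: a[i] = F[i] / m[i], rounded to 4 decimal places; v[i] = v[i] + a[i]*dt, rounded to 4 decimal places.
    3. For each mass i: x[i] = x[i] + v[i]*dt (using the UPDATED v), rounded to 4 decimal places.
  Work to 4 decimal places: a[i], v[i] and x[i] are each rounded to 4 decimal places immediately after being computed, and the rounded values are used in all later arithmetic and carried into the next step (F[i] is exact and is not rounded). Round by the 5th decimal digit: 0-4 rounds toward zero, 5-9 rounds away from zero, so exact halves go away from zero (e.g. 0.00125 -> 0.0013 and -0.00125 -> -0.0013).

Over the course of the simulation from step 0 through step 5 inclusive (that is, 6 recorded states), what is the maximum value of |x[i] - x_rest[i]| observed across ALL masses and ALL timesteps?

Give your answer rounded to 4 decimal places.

Step 0: x=[6.0000 10.0000 16.0000] v=[0.0000 2.0000 0.0000]
Step 1: x=[5.8750 10.7500 15.8750] v=[-0.5000 3.0000 -0.5000]
Step 2: x=[5.7344 11.5313 15.7344] v=[-0.5625 3.1250 -0.5625]
Step 3: x=[5.6934 12.1133 15.6934] v=[-0.1641 2.3281 -0.1641]
Step 4: x=[5.8299 12.3404 15.8299] v=[0.5459 0.9082 0.5459]
Step 5: x=[6.1552 12.1898 16.1552] v=[1.3012 -0.6023 1.3012]
Max displacement = 2.3404

Answer: 2.3404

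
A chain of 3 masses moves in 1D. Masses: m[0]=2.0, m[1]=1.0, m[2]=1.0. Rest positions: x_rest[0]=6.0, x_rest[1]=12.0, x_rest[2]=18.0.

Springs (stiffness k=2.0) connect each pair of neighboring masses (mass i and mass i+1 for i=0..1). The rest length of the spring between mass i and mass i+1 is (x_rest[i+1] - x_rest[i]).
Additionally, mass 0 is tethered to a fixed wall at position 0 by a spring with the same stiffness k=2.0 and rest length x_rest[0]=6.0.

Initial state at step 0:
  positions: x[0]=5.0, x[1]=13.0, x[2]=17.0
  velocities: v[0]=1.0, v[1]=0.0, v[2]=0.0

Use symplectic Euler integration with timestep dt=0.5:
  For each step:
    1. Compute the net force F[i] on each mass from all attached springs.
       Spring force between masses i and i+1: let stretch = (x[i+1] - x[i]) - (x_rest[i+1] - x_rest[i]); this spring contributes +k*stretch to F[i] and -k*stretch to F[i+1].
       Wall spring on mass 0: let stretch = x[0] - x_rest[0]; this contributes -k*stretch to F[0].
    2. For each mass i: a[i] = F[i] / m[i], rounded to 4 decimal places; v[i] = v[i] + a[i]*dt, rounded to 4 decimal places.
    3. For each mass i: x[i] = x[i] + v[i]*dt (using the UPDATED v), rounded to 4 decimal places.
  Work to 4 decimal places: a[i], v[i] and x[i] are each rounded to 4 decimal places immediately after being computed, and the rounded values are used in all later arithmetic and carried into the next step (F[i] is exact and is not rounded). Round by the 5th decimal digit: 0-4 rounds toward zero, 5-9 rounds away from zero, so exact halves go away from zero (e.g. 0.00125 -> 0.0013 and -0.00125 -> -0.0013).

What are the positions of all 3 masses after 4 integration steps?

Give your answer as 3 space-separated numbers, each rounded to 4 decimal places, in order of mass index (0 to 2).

Step 0: x=[5.0000 13.0000 17.0000] v=[1.0000 0.0000 0.0000]
Step 1: x=[6.2500 11.0000 18.0000] v=[2.5000 -4.0000 2.0000]
Step 2: x=[7.1250 10.1250 18.5000] v=[1.7500 -1.7500 1.0000]
Step 3: x=[6.9688 11.9375 17.8125] v=[-0.3125 3.6250 -1.3750]
Step 4: x=[6.3125 14.2032 17.1875] v=[-1.3126 4.5313 -1.2500]

Answer: 6.3125 14.2032 17.1875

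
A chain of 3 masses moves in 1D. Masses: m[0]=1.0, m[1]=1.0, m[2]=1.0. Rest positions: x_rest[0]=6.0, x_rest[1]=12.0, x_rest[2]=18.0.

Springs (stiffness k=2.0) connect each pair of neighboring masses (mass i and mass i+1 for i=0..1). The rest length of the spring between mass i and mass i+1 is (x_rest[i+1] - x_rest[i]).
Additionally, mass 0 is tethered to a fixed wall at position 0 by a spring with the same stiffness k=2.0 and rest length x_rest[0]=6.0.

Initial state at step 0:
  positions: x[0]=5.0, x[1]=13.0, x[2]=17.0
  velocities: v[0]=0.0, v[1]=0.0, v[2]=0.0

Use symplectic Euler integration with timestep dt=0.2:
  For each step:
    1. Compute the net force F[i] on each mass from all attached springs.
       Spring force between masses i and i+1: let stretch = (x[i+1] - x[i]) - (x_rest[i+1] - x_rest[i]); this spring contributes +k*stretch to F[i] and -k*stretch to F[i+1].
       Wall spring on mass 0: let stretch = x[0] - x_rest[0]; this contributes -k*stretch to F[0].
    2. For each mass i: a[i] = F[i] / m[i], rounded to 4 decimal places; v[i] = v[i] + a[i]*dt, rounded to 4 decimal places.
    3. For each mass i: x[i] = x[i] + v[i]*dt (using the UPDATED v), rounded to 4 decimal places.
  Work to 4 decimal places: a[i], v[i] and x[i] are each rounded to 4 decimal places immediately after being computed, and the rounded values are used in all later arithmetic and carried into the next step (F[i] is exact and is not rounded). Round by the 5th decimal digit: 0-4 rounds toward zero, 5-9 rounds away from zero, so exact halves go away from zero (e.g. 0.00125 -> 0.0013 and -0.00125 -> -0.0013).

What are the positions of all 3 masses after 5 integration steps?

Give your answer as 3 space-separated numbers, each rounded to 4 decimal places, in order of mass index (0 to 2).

Step 0: x=[5.0000 13.0000 17.0000] v=[0.0000 0.0000 0.0000]
Step 1: x=[5.2400 12.6800 17.1600] v=[1.2000 -1.6000 0.8000]
Step 2: x=[5.6560 12.1232 17.4416] v=[2.0800 -2.7840 1.4080]
Step 3: x=[6.1369 11.4745 17.7777] v=[2.4045 -3.2435 1.6806]
Step 4: x=[6.5539 10.9030 18.0896] v=[2.0848 -2.8573 1.5593]
Step 5: x=[6.7945 10.5585 18.3065] v=[1.2029 -1.7223 1.0847]

Answer: 6.7945 10.5585 18.3065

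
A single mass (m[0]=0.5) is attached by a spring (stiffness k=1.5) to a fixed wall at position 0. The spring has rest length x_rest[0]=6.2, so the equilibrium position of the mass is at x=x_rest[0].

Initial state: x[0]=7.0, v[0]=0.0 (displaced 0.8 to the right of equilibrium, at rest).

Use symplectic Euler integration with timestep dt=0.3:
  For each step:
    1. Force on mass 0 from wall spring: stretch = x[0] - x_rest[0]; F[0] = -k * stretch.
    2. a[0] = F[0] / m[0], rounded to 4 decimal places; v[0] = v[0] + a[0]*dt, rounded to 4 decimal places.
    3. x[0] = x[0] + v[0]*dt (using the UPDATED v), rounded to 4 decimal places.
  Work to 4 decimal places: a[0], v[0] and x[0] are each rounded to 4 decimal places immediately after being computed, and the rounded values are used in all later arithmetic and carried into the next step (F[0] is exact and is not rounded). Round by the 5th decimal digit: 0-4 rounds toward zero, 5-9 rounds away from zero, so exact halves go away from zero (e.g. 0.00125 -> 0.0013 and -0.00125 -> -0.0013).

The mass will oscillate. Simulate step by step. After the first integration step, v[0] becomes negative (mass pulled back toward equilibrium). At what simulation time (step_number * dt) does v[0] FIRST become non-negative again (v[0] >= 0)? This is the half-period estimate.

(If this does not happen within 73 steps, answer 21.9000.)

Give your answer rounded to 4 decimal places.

Step 0: x=[7.0000] v=[0.0000]
Step 1: x=[6.7840] v=[-0.7200]
Step 2: x=[6.4103] v=[-1.2456]
Step 3: x=[5.9798] v=[-1.4349]
Step 4: x=[5.6088] v=[-1.2367]
Step 5: x=[5.3974] v=[-0.7046]
Step 6: x=[5.4027] v=[0.0177]
First v>=0 after going negative at step 6, time=1.8000

Answer: 1.8000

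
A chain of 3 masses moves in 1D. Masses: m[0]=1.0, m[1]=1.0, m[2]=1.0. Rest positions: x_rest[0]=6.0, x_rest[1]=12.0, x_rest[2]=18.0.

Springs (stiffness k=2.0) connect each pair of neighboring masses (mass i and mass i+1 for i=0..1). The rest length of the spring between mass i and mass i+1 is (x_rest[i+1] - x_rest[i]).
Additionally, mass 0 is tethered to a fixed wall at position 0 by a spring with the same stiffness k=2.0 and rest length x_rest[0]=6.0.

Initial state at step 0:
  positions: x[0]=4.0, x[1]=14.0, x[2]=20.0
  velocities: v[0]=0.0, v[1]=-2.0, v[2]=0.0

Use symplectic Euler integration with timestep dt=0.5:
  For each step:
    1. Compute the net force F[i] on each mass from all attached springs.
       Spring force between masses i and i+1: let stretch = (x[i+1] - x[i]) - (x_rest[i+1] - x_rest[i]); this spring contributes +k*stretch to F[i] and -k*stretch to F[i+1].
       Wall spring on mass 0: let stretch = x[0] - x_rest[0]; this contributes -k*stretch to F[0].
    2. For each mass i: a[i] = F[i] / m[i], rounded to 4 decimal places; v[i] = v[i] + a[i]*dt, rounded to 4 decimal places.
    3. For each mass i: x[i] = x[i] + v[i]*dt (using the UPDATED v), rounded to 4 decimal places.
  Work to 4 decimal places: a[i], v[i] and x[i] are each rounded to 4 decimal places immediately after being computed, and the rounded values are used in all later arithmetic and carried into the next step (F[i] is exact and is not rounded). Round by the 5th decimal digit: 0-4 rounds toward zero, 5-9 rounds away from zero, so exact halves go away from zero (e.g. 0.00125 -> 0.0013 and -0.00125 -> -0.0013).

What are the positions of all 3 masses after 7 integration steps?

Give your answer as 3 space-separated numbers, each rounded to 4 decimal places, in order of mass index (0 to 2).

Step 0: x=[4.0000 14.0000 20.0000] v=[0.0000 -2.0000 0.0000]
Step 1: x=[7.0000 11.0000 20.0000] v=[6.0000 -6.0000 0.0000]
Step 2: x=[8.5000 10.5000 18.5000] v=[3.0000 -1.0000 -3.0000]
Step 3: x=[6.7500 13.0000 16.0000] v=[-3.5000 5.0000 -5.0000]
Step 4: x=[4.7500 13.8750 15.0000] v=[-4.0000 1.7500 -2.0000]
Step 5: x=[4.9375 10.7500 16.4375] v=[0.3750 -6.2500 2.8750]
Step 6: x=[5.5625 7.5625 18.0313] v=[1.2500 -6.3750 3.1875]
Step 7: x=[4.4063 8.6094 17.3907] v=[-2.3125 2.0938 -1.2813]

Answer: 4.4063 8.6094 17.3907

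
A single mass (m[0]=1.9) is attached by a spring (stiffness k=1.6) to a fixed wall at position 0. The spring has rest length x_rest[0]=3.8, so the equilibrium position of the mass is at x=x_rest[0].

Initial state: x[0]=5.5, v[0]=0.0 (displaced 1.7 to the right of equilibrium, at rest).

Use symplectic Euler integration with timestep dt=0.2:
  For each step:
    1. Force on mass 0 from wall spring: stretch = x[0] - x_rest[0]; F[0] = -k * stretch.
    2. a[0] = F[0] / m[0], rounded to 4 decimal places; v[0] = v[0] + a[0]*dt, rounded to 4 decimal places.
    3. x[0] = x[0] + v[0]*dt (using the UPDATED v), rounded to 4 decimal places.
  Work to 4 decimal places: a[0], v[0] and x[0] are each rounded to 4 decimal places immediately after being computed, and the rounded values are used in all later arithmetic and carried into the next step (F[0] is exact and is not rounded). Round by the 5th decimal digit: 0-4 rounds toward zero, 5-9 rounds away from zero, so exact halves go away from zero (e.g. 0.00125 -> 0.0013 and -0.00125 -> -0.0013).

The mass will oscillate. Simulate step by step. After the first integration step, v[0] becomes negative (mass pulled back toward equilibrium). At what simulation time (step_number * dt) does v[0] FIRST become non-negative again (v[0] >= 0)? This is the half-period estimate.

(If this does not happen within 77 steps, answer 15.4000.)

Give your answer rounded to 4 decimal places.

Step 0: x=[5.5000] v=[0.0000]
Step 1: x=[5.4427] v=[-0.2863]
Step 2: x=[5.3301] v=[-0.5630]
Step 3: x=[5.1660] v=[-0.8207]
Step 4: x=[4.9558] v=[-1.0508]
Step 5: x=[4.7067] v=[-1.2455]
Step 6: x=[4.4271] v=[-1.3982]
Step 7: x=[4.1263] v=[-1.5038]
Step 8: x=[3.8145] v=[-1.5588]
Step 9: x=[3.5023] v=[-1.5612]
Step 10: x=[3.2001] v=[-1.5111]
Step 11: x=[2.9181] v=[-1.4101]
Step 12: x=[2.6658] v=[-1.2616]
Step 13: x=[2.4517] v=[-1.0706]
Step 14: x=[2.2830] v=[-0.8435]
Step 15: x=[2.1654] v=[-0.5880]
Step 16: x=[2.1029] v=[-0.3127]
Step 17: x=[2.0975] v=[-0.0269]
Step 18: x=[2.1495] v=[0.2598]
First v>=0 after going negative at step 18, time=3.6000

Answer: 3.6000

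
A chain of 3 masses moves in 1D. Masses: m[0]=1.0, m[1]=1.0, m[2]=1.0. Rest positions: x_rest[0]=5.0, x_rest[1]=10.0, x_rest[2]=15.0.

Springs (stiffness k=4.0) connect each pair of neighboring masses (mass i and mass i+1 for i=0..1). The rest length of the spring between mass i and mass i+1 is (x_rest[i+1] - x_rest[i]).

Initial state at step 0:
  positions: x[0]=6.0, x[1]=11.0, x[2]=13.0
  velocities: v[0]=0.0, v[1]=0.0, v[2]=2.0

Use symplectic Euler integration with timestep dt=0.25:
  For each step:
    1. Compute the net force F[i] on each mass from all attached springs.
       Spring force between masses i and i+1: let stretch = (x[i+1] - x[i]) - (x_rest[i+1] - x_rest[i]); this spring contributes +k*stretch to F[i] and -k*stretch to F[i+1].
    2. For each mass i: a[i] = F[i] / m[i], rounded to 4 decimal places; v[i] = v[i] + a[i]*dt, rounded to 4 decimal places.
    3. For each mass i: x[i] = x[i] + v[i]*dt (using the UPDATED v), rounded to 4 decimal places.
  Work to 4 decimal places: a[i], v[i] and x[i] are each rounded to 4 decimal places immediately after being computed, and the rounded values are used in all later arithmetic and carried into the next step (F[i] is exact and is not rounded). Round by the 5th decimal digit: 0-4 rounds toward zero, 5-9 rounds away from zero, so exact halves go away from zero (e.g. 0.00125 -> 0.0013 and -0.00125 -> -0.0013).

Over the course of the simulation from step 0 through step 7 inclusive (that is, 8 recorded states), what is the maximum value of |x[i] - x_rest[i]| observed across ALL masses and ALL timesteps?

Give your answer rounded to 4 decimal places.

Answer: 2.4375

Derivation:
Step 0: x=[6.0000 11.0000 13.0000] v=[0.0000 0.0000 2.0000]
Step 1: x=[6.0000 10.2500 14.2500] v=[0.0000 -3.0000 5.0000]
Step 2: x=[5.8125 9.4375 15.7500] v=[-0.7500 -3.2500 6.0000]
Step 3: x=[5.2813 9.2969 16.9219] v=[-2.1250 -0.5625 4.6875]
Step 4: x=[4.5040 10.0586 17.4375] v=[-3.1094 3.0469 2.0625]
Step 5: x=[3.8653 11.2764 17.3584] v=[-2.5548 4.8712 -0.3164]
Step 6: x=[3.8294 12.1619 17.0088] v=[-0.1437 3.5421 -1.3984]
Step 7: x=[4.6266 12.1760 16.6975] v=[3.1888 0.0565 -1.2453]
Max displacement = 2.4375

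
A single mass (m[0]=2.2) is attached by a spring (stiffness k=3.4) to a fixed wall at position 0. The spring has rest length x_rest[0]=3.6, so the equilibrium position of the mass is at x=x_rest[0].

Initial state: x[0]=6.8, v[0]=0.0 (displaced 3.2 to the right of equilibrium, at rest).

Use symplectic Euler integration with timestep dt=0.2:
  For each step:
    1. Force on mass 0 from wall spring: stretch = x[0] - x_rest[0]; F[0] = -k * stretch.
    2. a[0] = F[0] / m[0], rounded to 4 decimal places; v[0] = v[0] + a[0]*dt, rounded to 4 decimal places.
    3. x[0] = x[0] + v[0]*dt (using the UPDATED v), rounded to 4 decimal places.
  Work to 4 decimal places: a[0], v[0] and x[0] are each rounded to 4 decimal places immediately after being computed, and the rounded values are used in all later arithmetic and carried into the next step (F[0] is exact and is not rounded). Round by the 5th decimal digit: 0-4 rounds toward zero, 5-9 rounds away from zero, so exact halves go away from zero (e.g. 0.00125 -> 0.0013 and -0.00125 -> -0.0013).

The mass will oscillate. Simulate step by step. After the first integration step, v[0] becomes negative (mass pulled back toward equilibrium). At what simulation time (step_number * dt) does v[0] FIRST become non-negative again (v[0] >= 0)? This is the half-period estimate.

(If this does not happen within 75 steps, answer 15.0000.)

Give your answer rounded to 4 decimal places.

Step 0: x=[6.8000] v=[0.0000]
Step 1: x=[6.6022] v=[-0.9891]
Step 2: x=[6.2188] v=[-1.9171]
Step 3: x=[5.6735] v=[-2.7265]
Step 4: x=[5.0000] v=[-3.3674]
Step 5: x=[4.2400] v=[-3.8001]
Step 6: x=[3.4404] v=[-3.9979]
Step 7: x=[2.6507] v=[-3.9486]
Step 8: x=[1.9197] v=[-3.6552]
Step 9: x=[1.2925] v=[-3.1358]
Step 10: x=[0.8080] v=[-2.4226]
Step 11: x=[0.4961] v=[-1.5596]
Step 12: x=[0.3761] v=[-0.6002]
Step 13: x=[0.4554] v=[0.3963]
First v>=0 after going negative at step 13, time=2.6000

Answer: 2.6000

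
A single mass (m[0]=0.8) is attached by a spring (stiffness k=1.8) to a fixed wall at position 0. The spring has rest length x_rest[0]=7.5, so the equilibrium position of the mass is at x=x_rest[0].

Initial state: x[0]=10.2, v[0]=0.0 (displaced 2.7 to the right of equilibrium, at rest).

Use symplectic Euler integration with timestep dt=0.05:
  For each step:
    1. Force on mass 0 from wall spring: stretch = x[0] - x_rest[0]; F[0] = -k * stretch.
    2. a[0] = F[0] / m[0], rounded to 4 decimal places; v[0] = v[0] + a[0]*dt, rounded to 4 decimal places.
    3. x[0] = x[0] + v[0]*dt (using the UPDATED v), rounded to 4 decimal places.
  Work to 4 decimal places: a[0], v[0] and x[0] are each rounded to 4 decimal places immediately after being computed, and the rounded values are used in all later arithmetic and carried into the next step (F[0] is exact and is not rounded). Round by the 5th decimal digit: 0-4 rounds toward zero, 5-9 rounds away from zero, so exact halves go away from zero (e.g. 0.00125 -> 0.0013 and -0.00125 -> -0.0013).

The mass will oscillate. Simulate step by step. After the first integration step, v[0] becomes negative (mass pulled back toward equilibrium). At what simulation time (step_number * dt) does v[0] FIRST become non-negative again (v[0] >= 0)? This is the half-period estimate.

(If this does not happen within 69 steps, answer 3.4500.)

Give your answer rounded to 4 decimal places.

Step 0: x=[10.2000] v=[0.0000]
Step 1: x=[10.1848] v=[-0.3038]
Step 2: x=[10.1545] v=[-0.6058]
Step 3: x=[10.1093] v=[-0.9044]
Step 4: x=[10.0494] v=[-1.1979]
Step 5: x=[9.9752] v=[-1.4847]
Step 6: x=[9.8870] v=[-1.7632]
Step 7: x=[9.7854] v=[-2.0317]
Step 8: x=[9.6710] v=[-2.2888]
Step 9: x=[9.5444] v=[-2.5330]
Step 10: x=[9.4063] v=[-2.7630]
Step 11: x=[9.2574] v=[-2.9775]
Step 12: x=[9.0986] v=[-3.1752]
Step 13: x=[8.9309] v=[-3.3550]
Step 14: x=[8.7551] v=[-3.5160]
Step 15: x=[8.5722] v=[-3.6572]
Step 16: x=[8.3833] v=[-3.7778]
Step 17: x=[8.1894] v=[-3.8772]
Step 18: x=[7.9917] v=[-3.9548]
Step 19: x=[7.7912] v=[-4.0101]
Step 20: x=[7.5891] v=[-4.0429]
Step 21: x=[7.3865] v=[-4.0529]
Step 22: x=[7.1845] v=[-4.0401]
Step 23: x=[6.9843] v=[-4.0046]
Step 24: x=[6.7870] v=[-3.9466]
Step 25: x=[6.5937] v=[-3.8664]
Step 26: x=[6.4055] v=[-3.7644]
Step 27: x=[6.2234] v=[-3.6413]
Step 28: x=[6.0485] v=[-3.4977]
Step 29: x=[5.8818] v=[-3.3344]
Step 30: x=[5.7242] v=[-3.1524]
Step 31: x=[5.5766] v=[-2.9526]
Step 32: x=[5.4398] v=[-2.7362]
Step 33: x=[5.3146] v=[-2.5044]
Step 34: x=[5.2017] v=[-2.2585]
Step 35: x=[5.1017] v=[-1.9999]
Step 36: x=[5.0152] v=[-1.7301]
Step 37: x=[4.9427] v=[-1.4506]
Step 38: x=[4.8846] v=[-1.1629]
Step 39: x=[4.8412] v=[-0.8687]
Step 40: x=[4.8127] v=[-0.5696]
Step 41: x=[4.7993] v=[-0.2673]
Step 42: x=[4.8011] v=[0.0365]
First v>=0 after going negative at step 42, time=2.1000

Answer: 2.1000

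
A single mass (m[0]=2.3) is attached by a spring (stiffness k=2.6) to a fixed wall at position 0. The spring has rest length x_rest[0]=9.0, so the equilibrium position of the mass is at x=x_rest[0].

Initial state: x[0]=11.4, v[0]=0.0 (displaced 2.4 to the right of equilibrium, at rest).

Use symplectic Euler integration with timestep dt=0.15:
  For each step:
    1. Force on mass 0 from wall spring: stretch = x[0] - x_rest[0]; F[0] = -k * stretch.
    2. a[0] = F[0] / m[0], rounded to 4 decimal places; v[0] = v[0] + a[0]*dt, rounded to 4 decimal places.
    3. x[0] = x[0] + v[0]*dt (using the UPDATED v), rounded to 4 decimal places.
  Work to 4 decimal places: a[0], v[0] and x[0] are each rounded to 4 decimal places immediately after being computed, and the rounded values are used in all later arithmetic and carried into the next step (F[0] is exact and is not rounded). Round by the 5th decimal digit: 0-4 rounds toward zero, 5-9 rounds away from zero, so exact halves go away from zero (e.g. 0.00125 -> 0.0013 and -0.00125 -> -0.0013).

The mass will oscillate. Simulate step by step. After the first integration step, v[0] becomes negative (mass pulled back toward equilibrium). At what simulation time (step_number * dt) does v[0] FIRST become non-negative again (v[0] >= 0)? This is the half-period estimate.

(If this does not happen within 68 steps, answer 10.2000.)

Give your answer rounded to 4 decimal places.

Answer: 3.0000

Derivation:
Step 0: x=[11.4000] v=[0.0000]
Step 1: x=[11.3390] v=[-0.4070]
Step 2: x=[11.2185] v=[-0.8036]
Step 3: x=[11.0415] v=[-1.1798]
Step 4: x=[10.8126] v=[-1.5260]
Step 5: x=[10.5376] v=[-1.8334]
Step 6: x=[10.2235] v=[-2.0941]
Step 7: x=[9.8783] v=[-2.3016]
Step 8: x=[9.5107] v=[-2.4505]
Step 9: x=[9.1301] v=[-2.5371]
Step 10: x=[8.7462] v=[-2.5592]
Step 11: x=[8.3688] v=[-2.5162]
Step 12: x=[8.0074] v=[-2.4092]
Step 13: x=[7.6713] v=[-2.2409]
Step 14: x=[7.3690] v=[-2.0156]
Step 15: x=[7.1082] v=[-1.7390]
Step 16: x=[6.8955] v=[-1.4182]
Step 17: x=[6.7363] v=[-1.0614]
Step 18: x=[6.6347] v=[-0.6776]
Step 19: x=[6.5932] v=[-0.2765]
Step 20: x=[6.6129] v=[0.1316]
First v>=0 after going negative at step 20, time=3.0000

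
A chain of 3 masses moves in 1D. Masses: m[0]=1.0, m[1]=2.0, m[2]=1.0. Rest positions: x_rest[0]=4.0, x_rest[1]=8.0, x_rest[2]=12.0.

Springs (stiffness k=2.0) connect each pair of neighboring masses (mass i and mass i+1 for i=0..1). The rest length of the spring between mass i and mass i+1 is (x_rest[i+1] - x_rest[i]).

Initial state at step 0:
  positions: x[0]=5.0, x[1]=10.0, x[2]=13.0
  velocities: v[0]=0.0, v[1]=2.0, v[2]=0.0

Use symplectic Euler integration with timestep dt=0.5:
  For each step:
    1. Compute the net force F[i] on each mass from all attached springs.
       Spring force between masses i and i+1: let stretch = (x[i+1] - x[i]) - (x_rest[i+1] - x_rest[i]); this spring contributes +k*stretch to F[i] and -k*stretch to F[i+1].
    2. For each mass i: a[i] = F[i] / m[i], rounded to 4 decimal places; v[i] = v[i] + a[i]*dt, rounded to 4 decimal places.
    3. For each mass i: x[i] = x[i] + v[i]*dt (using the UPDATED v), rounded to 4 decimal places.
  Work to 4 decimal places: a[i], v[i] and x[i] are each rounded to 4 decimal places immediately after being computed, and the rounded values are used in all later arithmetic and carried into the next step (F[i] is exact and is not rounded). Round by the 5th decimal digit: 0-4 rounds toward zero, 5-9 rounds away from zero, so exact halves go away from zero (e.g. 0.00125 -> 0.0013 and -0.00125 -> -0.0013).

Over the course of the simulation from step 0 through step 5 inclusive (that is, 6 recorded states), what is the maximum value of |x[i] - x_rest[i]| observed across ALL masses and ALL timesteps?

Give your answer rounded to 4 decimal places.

Answer: 4.0000

Derivation:
Step 0: x=[5.0000 10.0000 13.0000] v=[0.0000 2.0000 0.0000]
Step 1: x=[5.5000 10.5000 13.5000] v=[1.0000 1.0000 1.0000]
Step 2: x=[6.5000 10.5000 14.5000] v=[2.0000 0.0000 2.0000]
Step 3: x=[7.5000 10.5000 15.5000] v=[2.0000 0.0000 2.0000]
Step 4: x=[8.0000 11.0000 16.0000] v=[1.0000 1.0000 1.0000]
Step 5: x=[8.0000 12.0000 16.0000] v=[0.0000 2.0000 0.0000]
Max displacement = 4.0000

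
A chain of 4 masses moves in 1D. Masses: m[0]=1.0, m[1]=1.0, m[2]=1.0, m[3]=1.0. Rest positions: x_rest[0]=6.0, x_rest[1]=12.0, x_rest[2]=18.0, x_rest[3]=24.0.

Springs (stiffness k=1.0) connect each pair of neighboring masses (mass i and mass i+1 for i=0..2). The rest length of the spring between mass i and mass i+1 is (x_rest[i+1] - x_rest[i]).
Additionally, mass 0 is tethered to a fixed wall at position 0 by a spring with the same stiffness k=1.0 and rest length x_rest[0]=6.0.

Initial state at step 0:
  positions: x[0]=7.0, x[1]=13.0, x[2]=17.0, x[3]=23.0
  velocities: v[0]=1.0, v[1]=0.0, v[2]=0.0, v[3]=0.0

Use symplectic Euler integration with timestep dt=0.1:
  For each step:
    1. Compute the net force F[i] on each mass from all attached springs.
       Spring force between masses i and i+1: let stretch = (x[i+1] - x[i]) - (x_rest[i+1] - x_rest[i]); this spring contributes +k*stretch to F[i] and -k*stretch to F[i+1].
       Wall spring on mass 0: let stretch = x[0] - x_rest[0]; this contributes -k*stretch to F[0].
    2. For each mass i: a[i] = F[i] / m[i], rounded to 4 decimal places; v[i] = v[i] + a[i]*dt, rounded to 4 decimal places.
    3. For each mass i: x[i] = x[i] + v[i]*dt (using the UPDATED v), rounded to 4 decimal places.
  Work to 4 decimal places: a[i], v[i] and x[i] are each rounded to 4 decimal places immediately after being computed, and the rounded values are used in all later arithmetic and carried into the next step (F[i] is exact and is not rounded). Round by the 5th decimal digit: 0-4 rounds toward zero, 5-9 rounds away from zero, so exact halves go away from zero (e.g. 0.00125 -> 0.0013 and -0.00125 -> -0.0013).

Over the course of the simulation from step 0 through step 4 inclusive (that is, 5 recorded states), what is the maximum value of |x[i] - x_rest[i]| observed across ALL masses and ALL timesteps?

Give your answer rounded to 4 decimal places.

Answer: 1.2804

Derivation:
Step 0: x=[7.0000 13.0000 17.0000 23.0000] v=[1.0000 0.0000 0.0000 0.0000]
Step 1: x=[7.0900 12.9800 17.0200 23.0000] v=[0.9000 -0.2000 0.2000 0.0000]
Step 2: x=[7.1680 12.9415 17.0594 23.0002] v=[0.7800 -0.3850 0.3940 0.0020]
Step 3: x=[7.2321 12.8864 17.1170 23.0010] v=[0.6406 -0.5506 0.5763 0.0079]
Step 4: x=[7.2804 12.8171 17.1912 23.0030] v=[0.4828 -0.6930 0.7416 0.0195]
Max displacement = 1.2804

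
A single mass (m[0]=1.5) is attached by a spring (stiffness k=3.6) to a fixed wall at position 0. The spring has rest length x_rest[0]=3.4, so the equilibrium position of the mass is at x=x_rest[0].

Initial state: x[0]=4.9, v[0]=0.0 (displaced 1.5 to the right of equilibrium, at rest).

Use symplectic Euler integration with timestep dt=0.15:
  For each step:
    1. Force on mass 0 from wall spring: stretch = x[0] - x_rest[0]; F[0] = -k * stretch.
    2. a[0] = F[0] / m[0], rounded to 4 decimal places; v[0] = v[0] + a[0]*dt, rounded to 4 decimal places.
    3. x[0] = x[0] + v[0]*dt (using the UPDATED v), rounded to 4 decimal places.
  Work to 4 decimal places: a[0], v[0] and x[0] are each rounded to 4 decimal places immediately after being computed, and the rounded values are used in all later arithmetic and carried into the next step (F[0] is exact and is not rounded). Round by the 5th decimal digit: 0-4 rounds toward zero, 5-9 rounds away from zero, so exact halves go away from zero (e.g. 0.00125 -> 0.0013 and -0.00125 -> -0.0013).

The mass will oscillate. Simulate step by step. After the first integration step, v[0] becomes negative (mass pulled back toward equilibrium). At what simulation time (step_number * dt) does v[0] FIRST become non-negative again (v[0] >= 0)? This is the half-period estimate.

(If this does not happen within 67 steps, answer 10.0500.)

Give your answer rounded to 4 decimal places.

Answer: 2.1000

Derivation:
Step 0: x=[4.9000] v=[0.0000]
Step 1: x=[4.8190] v=[-0.5400]
Step 2: x=[4.6614] v=[-1.0508]
Step 3: x=[4.4357] v=[-1.5049]
Step 4: x=[4.1540] v=[-1.8778]
Step 5: x=[3.8316] v=[-2.1492]
Step 6: x=[3.4859] v=[-2.3046]
Step 7: x=[3.1356] v=[-2.3355]
Step 8: x=[2.7996] v=[-2.2403]
Step 9: x=[2.4960] v=[-2.0242]
Step 10: x=[2.2412] v=[-1.6988]
Step 11: x=[2.0490] v=[-1.2816]
Step 12: x=[1.9297] v=[-0.7952]
Step 13: x=[1.8898] v=[-0.2659]
Step 14: x=[1.9315] v=[0.2778]
First v>=0 after going negative at step 14, time=2.1000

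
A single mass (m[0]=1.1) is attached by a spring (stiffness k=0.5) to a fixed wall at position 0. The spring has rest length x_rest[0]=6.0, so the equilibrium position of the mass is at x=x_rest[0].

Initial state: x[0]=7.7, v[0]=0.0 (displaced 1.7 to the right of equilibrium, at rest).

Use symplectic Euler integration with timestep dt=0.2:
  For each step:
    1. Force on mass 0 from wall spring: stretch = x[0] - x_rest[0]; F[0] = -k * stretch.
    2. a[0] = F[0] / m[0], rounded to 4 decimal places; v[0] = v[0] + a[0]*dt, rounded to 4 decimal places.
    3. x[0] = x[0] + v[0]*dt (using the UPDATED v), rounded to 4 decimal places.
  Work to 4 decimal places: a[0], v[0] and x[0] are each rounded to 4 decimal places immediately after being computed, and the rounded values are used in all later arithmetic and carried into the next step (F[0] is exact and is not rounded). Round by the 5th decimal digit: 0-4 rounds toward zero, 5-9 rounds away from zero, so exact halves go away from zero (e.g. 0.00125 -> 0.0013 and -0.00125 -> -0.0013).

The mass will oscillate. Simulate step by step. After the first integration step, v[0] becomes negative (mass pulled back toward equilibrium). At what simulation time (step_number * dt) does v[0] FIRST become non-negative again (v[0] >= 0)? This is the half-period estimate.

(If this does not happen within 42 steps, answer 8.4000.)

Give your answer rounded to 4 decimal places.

Answer: 4.8000

Derivation:
Step 0: x=[7.7000] v=[0.0000]
Step 1: x=[7.6691] v=[-0.1545]
Step 2: x=[7.6079] v=[-0.3062]
Step 3: x=[7.5174] v=[-0.4524]
Step 4: x=[7.3993] v=[-0.5903]
Step 5: x=[7.2558] v=[-0.7175]
Step 6: x=[7.0895] v=[-0.8317]
Step 7: x=[6.9034] v=[-0.9307]
Step 8: x=[6.7008] v=[-1.0128]
Step 9: x=[6.4855] v=[-1.0765]
Step 10: x=[6.2614] v=[-1.1206]
Step 11: x=[6.0325] v=[-1.1444]
Step 12: x=[5.8030] v=[-1.1474]
Step 13: x=[5.5771] v=[-1.1295]
Step 14: x=[5.3589] v=[-1.0911]
Step 15: x=[5.1523] v=[-1.0328]
Step 16: x=[4.9612] v=[-0.9557]
Step 17: x=[4.7889] v=[-0.8613]
Step 18: x=[4.6387] v=[-0.7512]
Step 19: x=[4.5132] v=[-0.6274]
Step 20: x=[4.4148] v=[-0.4922]
Step 21: x=[4.3452] v=[-0.3481]
Step 22: x=[4.3057] v=[-0.1977]
Step 23: x=[4.2970] v=[-0.0437]
Step 24: x=[4.3192] v=[0.1111]
First v>=0 after going negative at step 24, time=4.8000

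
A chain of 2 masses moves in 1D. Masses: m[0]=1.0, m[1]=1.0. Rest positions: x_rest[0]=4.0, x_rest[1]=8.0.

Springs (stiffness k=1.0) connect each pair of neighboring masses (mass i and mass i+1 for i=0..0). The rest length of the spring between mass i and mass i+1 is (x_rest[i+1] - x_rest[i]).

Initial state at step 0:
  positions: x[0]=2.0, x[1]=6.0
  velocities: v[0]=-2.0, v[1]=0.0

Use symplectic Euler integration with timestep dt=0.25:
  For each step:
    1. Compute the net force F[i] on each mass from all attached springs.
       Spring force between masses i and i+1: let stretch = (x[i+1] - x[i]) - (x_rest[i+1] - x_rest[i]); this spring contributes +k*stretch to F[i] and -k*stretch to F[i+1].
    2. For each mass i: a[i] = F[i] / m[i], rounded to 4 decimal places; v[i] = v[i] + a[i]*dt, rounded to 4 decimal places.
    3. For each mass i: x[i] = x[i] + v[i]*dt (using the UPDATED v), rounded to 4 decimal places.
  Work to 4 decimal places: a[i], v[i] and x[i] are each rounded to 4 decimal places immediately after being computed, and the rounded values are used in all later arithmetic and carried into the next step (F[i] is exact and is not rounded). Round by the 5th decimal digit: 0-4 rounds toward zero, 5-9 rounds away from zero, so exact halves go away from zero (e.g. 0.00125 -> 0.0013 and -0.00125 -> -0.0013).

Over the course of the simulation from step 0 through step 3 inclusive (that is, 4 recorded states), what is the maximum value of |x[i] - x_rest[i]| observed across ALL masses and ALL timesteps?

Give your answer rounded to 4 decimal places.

Answer: 3.3788

Derivation:
Step 0: x=[2.0000 6.0000] v=[-2.0000 0.0000]
Step 1: x=[1.5000 6.0000] v=[-2.0000 0.0000]
Step 2: x=[1.0313 5.9688] v=[-1.8750 -0.1250]
Step 3: x=[0.6212 5.8790] v=[-1.6406 -0.3594]
Max displacement = 3.3788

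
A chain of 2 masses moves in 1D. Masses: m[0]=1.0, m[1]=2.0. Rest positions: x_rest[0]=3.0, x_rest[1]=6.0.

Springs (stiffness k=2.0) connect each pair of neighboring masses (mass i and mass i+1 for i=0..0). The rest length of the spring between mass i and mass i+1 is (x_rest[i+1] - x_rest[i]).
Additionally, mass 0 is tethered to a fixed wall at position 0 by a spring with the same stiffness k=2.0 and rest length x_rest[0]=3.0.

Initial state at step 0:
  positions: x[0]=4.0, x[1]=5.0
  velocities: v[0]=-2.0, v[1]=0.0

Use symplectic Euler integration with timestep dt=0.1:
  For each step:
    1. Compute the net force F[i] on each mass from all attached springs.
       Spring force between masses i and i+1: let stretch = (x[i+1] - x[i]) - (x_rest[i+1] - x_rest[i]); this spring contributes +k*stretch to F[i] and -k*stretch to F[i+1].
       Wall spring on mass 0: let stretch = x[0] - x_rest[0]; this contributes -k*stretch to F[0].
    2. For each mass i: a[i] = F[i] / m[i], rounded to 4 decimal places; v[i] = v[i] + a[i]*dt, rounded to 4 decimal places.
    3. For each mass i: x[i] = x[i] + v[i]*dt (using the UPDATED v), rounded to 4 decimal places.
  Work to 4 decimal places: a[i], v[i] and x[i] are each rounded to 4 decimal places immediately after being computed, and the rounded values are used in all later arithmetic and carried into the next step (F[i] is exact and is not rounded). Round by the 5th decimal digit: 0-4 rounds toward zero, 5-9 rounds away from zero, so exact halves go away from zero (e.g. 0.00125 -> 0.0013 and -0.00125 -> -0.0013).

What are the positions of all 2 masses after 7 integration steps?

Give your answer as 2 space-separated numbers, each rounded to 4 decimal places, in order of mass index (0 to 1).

Step 0: x=[4.0000 5.0000] v=[-2.0000 0.0000]
Step 1: x=[3.7400 5.0200] v=[-2.6000 0.2000]
Step 2: x=[3.4308 5.0572] v=[-3.0920 0.3720]
Step 3: x=[3.0855 5.1081] v=[-3.4529 0.5094]
Step 4: x=[2.7190 5.1688] v=[-3.6655 0.6071]
Step 5: x=[2.3471 5.2350] v=[-3.7193 0.6621]
Step 6: x=[1.9860 5.3023] v=[-3.6111 0.6733]
Step 7: x=[1.6515 5.3665] v=[-3.3450 0.6417]

Answer: 1.6515 5.3665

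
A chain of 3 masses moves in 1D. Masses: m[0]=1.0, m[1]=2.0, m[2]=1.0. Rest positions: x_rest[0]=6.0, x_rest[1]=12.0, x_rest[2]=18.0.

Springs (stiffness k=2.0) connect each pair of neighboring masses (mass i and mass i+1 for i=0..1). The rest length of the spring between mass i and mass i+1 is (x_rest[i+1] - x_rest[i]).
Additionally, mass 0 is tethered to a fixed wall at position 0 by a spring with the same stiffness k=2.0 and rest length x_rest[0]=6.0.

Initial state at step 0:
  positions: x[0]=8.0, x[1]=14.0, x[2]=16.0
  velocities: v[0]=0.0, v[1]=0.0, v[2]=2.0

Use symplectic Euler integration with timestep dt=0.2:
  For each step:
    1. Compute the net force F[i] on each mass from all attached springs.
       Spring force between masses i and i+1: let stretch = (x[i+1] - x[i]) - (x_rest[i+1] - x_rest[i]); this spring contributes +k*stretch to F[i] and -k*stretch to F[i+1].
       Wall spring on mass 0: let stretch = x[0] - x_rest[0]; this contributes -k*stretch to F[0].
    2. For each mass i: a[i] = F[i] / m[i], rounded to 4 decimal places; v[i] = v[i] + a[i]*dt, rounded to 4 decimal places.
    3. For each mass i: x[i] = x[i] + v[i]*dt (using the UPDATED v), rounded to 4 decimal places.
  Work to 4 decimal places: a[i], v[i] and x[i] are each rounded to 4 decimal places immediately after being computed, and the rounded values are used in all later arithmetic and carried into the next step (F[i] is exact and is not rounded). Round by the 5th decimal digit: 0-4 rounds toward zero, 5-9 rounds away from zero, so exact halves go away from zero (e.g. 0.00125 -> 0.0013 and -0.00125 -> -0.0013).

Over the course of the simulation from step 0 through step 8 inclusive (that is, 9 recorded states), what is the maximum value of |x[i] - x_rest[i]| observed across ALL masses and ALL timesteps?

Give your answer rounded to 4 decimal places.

Step 0: x=[8.0000 14.0000 16.0000] v=[0.0000 0.0000 2.0000]
Step 1: x=[7.8400 13.8400 16.7200] v=[-0.8000 -0.8000 3.6000]
Step 2: x=[7.5328 13.5552 17.6896] v=[-1.5360 -1.4240 4.8480]
Step 3: x=[7.1048 13.1949 18.8084] v=[-2.1402 -1.8016 5.5942]
Step 4: x=[6.5956 12.8155 19.9582] v=[-2.5461 -1.8969 5.7488]
Step 5: x=[6.0563 12.4730 21.0165] v=[-2.6964 -1.7123 5.2917]
Step 6: x=[5.5459 12.2156 21.8714] v=[-2.5522 -1.2869 4.2743]
Step 7: x=[5.1254 12.0777 22.4338] v=[-2.1027 -0.6897 2.8120]
Step 8: x=[4.8510 12.0759 22.6477] v=[-1.3719 -0.0089 1.0696]
Max displacement = 4.6477

Answer: 4.6477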